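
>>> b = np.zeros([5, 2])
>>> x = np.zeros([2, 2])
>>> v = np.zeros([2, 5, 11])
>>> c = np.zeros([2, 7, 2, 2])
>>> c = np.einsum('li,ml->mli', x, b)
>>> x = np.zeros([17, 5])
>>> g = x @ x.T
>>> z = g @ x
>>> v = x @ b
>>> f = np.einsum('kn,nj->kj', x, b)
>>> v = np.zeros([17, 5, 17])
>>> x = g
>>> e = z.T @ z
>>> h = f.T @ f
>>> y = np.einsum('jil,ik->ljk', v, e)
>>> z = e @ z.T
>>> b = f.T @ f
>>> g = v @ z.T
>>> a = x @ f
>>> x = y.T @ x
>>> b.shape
(2, 2)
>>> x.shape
(5, 17, 17)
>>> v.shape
(17, 5, 17)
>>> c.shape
(5, 2, 2)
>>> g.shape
(17, 5, 5)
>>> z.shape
(5, 17)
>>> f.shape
(17, 2)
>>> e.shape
(5, 5)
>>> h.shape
(2, 2)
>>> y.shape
(17, 17, 5)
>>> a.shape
(17, 2)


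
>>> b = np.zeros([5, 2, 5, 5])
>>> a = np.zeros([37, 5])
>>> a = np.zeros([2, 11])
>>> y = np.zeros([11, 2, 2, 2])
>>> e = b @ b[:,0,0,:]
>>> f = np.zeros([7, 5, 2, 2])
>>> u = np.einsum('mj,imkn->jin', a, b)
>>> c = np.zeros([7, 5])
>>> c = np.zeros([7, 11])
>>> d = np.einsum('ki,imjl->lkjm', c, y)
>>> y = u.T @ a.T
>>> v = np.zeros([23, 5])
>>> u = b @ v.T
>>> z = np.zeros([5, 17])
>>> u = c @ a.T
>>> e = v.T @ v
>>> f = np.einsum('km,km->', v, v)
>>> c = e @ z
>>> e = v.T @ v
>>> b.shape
(5, 2, 5, 5)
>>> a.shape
(2, 11)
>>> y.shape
(5, 5, 2)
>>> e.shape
(5, 5)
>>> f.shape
()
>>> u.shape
(7, 2)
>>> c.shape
(5, 17)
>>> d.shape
(2, 7, 2, 2)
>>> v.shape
(23, 5)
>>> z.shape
(5, 17)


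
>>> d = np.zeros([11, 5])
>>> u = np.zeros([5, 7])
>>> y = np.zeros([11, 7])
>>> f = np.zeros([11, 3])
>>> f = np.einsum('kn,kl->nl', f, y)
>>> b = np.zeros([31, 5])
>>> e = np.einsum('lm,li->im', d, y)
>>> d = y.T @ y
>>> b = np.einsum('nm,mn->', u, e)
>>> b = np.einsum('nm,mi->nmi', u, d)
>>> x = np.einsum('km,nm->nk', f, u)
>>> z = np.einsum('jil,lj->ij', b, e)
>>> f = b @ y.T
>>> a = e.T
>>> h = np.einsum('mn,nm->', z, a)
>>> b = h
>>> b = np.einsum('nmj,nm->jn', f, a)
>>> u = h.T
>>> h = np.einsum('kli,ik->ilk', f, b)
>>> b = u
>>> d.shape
(7, 7)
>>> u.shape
()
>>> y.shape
(11, 7)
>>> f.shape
(5, 7, 11)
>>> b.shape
()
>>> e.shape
(7, 5)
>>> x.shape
(5, 3)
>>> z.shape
(7, 5)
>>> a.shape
(5, 7)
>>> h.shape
(11, 7, 5)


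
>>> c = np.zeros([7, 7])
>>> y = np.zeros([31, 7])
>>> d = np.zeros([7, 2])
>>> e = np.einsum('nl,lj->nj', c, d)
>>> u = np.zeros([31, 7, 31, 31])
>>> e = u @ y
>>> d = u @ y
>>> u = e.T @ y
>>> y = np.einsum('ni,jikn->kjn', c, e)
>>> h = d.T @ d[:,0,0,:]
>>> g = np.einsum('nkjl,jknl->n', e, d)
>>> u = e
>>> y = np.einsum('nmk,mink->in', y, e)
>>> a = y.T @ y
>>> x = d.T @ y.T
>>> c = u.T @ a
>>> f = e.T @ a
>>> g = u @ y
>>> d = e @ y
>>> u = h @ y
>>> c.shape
(7, 31, 7, 31)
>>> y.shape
(7, 31)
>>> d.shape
(31, 7, 31, 31)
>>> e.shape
(31, 7, 31, 7)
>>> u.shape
(7, 31, 7, 31)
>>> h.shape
(7, 31, 7, 7)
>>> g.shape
(31, 7, 31, 31)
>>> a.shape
(31, 31)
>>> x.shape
(7, 31, 7, 7)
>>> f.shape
(7, 31, 7, 31)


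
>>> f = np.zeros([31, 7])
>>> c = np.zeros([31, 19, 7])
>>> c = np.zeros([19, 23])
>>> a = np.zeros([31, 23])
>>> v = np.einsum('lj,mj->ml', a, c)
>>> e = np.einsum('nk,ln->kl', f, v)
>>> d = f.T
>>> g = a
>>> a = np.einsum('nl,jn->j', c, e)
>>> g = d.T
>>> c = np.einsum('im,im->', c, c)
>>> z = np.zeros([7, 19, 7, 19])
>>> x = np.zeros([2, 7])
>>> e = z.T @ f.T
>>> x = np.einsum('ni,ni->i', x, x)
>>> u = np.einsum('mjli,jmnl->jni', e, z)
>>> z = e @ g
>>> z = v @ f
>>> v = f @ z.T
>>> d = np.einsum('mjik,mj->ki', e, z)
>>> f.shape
(31, 7)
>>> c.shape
()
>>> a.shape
(7,)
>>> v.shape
(31, 19)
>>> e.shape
(19, 7, 19, 31)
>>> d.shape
(31, 19)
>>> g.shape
(31, 7)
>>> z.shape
(19, 7)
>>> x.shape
(7,)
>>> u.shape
(7, 7, 31)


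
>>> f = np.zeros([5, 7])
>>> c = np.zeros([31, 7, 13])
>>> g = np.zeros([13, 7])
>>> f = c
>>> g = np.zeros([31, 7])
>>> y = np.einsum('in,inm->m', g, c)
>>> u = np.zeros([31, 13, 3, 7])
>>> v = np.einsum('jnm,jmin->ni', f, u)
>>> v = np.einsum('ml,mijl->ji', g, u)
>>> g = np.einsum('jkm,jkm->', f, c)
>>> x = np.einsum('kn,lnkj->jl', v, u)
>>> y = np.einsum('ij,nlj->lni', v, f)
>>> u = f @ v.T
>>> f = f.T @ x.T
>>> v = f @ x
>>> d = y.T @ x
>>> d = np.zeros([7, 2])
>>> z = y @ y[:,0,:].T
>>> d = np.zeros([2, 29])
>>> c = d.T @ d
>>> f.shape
(13, 7, 7)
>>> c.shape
(29, 29)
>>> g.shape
()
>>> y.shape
(7, 31, 3)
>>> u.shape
(31, 7, 3)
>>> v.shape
(13, 7, 31)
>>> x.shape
(7, 31)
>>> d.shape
(2, 29)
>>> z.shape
(7, 31, 7)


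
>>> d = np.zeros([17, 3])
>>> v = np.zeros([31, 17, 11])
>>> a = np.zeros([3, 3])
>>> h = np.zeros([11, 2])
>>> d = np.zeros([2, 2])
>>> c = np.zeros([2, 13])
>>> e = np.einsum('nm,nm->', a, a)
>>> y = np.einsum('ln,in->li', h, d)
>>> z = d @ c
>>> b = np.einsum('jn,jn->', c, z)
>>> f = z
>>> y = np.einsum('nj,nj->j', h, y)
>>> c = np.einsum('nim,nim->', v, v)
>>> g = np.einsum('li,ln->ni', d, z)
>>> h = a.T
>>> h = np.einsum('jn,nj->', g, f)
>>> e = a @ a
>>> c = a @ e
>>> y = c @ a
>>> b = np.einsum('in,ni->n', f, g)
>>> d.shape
(2, 2)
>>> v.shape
(31, 17, 11)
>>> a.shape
(3, 3)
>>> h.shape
()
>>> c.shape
(3, 3)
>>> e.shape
(3, 3)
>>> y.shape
(3, 3)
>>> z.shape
(2, 13)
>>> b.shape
(13,)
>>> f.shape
(2, 13)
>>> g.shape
(13, 2)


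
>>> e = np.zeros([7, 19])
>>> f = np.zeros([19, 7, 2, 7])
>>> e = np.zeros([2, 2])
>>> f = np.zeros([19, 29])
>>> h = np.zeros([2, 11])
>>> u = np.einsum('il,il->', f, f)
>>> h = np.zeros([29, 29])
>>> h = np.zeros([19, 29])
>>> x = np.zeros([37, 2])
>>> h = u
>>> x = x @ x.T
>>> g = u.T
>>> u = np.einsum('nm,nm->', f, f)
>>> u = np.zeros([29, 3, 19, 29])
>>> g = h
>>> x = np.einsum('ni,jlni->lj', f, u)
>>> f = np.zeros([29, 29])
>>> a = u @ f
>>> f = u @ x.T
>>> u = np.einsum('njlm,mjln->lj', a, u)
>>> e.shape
(2, 2)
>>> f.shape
(29, 3, 19, 3)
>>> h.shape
()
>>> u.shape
(19, 3)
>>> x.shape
(3, 29)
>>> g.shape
()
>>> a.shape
(29, 3, 19, 29)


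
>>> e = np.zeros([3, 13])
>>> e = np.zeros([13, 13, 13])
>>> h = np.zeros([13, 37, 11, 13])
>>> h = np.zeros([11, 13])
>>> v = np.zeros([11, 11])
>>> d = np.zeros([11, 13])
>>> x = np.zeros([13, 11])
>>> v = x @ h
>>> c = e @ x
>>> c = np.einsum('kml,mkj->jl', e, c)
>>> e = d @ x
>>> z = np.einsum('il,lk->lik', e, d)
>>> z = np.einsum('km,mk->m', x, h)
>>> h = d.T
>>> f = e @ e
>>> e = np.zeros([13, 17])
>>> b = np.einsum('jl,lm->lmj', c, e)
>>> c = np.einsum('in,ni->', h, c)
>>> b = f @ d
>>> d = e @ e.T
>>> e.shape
(13, 17)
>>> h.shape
(13, 11)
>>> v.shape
(13, 13)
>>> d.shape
(13, 13)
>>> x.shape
(13, 11)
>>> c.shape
()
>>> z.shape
(11,)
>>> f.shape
(11, 11)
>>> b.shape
(11, 13)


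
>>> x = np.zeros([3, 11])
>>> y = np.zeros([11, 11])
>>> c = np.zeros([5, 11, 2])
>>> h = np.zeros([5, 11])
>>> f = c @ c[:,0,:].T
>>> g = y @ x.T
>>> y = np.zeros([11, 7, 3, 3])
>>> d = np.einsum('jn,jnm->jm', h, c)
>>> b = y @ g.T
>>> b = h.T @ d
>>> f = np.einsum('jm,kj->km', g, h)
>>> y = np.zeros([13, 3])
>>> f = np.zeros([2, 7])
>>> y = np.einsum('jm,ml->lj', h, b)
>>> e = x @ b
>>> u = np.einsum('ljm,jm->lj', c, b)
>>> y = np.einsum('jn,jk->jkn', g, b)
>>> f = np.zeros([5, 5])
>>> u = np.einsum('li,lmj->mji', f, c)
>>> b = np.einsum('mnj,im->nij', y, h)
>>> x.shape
(3, 11)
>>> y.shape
(11, 2, 3)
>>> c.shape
(5, 11, 2)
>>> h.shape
(5, 11)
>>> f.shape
(5, 5)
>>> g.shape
(11, 3)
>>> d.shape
(5, 2)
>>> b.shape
(2, 5, 3)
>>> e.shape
(3, 2)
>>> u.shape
(11, 2, 5)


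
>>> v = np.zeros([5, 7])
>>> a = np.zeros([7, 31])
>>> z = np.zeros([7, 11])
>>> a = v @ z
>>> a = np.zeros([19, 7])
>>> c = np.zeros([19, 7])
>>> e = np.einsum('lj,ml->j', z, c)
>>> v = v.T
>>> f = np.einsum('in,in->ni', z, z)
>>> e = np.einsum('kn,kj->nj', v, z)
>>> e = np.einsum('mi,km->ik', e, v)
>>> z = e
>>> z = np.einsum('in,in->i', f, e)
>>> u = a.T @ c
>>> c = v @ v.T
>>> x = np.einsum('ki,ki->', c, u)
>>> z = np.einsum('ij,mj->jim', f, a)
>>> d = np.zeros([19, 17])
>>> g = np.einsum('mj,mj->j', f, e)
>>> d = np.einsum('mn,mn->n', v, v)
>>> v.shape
(7, 5)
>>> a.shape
(19, 7)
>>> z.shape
(7, 11, 19)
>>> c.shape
(7, 7)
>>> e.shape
(11, 7)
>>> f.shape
(11, 7)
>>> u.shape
(7, 7)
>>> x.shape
()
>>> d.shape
(5,)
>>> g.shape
(7,)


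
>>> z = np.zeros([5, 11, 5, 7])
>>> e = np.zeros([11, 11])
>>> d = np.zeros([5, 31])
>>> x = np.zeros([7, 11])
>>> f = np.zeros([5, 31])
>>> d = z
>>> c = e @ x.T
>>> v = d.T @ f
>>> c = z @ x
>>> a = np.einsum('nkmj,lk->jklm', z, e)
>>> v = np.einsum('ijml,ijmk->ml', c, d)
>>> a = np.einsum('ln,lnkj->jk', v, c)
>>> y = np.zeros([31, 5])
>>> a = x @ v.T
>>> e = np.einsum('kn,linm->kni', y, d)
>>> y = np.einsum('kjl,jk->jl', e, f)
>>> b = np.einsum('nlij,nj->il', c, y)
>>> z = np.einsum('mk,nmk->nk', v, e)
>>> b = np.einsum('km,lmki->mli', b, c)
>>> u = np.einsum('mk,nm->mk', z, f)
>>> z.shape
(31, 11)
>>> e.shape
(31, 5, 11)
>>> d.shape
(5, 11, 5, 7)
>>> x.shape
(7, 11)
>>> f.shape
(5, 31)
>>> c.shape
(5, 11, 5, 11)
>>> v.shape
(5, 11)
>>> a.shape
(7, 5)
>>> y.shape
(5, 11)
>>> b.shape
(11, 5, 11)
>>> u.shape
(31, 11)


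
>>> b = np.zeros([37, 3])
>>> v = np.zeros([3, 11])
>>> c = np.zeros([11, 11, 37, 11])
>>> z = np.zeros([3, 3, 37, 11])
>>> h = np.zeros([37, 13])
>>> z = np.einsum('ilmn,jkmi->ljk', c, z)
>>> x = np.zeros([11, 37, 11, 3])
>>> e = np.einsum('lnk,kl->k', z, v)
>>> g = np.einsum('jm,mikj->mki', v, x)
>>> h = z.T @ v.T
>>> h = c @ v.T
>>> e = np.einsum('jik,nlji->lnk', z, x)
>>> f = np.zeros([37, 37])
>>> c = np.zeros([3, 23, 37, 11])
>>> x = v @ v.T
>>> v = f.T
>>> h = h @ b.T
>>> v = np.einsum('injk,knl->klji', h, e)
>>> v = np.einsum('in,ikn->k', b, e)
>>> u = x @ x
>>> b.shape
(37, 3)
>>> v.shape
(11,)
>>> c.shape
(3, 23, 37, 11)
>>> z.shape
(11, 3, 3)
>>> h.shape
(11, 11, 37, 37)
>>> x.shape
(3, 3)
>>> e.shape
(37, 11, 3)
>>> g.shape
(11, 11, 37)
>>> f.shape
(37, 37)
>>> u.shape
(3, 3)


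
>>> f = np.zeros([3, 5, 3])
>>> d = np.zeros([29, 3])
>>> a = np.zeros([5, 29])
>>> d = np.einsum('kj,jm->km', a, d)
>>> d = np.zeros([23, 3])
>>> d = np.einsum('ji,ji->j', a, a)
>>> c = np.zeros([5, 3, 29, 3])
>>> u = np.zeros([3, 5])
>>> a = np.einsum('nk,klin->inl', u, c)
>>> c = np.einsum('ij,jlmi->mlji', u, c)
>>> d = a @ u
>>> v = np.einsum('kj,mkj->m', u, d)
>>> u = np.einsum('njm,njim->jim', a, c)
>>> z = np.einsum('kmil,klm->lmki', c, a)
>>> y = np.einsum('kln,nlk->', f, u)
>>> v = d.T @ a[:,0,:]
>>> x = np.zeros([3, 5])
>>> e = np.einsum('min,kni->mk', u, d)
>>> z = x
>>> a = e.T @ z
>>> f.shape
(3, 5, 3)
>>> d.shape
(29, 3, 5)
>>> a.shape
(29, 5)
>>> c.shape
(29, 3, 5, 3)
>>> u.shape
(3, 5, 3)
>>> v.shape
(5, 3, 3)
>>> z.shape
(3, 5)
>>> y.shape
()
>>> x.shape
(3, 5)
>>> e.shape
(3, 29)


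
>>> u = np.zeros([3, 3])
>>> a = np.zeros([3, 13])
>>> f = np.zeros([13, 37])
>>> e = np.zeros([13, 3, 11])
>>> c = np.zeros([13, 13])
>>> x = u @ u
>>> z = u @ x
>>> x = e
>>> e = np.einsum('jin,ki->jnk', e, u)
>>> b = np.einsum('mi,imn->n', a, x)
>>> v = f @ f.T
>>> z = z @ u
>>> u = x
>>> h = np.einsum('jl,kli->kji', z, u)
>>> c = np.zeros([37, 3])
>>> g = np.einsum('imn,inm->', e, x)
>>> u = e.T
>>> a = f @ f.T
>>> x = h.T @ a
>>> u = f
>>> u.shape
(13, 37)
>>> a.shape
(13, 13)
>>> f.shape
(13, 37)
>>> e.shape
(13, 11, 3)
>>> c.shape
(37, 3)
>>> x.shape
(11, 3, 13)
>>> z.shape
(3, 3)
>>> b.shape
(11,)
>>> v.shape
(13, 13)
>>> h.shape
(13, 3, 11)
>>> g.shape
()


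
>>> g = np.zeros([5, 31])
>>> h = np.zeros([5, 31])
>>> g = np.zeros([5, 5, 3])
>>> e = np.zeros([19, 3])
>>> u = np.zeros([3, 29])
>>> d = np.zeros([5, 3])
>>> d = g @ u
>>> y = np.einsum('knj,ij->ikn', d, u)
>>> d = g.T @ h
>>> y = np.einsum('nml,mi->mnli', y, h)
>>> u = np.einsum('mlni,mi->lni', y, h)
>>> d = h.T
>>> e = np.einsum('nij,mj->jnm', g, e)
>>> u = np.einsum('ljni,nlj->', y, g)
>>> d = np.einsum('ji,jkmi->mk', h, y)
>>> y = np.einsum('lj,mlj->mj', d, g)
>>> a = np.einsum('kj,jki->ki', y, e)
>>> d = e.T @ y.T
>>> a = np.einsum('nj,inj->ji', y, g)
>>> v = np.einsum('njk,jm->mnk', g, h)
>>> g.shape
(5, 5, 3)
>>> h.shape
(5, 31)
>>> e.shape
(3, 5, 19)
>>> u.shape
()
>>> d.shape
(19, 5, 5)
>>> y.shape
(5, 3)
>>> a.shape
(3, 5)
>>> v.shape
(31, 5, 3)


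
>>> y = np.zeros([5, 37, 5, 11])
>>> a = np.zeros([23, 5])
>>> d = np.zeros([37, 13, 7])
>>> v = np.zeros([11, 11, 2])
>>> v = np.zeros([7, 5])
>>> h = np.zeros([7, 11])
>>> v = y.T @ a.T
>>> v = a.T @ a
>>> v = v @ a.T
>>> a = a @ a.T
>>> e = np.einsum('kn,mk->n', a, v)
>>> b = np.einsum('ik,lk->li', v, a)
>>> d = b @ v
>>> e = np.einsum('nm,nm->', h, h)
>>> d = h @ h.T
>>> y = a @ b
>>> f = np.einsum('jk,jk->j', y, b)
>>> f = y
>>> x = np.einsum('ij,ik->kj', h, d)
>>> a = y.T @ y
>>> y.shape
(23, 5)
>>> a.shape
(5, 5)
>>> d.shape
(7, 7)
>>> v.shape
(5, 23)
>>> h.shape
(7, 11)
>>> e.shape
()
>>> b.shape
(23, 5)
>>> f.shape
(23, 5)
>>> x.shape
(7, 11)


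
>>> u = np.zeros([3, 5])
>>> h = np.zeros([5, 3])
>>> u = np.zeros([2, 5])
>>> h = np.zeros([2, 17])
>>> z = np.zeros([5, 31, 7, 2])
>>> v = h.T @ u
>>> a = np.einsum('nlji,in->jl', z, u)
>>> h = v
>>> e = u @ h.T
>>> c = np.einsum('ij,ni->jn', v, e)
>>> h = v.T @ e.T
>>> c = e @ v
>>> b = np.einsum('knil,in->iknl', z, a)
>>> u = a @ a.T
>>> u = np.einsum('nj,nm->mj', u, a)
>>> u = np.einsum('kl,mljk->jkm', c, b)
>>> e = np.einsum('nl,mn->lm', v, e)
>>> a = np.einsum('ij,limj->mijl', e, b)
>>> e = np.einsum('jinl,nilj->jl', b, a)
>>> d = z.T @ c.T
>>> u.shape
(31, 2, 7)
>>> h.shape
(5, 2)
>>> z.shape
(5, 31, 7, 2)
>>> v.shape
(17, 5)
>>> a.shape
(31, 5, 2, 7)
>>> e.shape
(7, 2)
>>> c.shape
(2, 5)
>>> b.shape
(7, 5, 31, 2)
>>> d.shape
(2, 7, 31, 2)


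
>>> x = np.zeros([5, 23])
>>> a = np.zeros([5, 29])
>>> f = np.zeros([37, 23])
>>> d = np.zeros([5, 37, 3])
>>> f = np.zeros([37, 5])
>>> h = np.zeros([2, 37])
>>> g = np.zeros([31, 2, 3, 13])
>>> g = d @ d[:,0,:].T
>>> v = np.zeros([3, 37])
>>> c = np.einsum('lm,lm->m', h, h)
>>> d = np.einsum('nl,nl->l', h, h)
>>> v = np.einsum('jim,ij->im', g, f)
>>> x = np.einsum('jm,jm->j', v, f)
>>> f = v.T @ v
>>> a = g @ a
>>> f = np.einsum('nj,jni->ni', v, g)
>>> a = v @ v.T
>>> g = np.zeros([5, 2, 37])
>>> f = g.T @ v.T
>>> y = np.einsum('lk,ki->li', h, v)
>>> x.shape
(37,)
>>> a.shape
(37, 37)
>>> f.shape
(37, 2, 37)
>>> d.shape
(37,)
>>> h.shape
(2, 37)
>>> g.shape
(5, 2, 37)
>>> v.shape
(37, 5)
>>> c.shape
(37,)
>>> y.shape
(2, 5)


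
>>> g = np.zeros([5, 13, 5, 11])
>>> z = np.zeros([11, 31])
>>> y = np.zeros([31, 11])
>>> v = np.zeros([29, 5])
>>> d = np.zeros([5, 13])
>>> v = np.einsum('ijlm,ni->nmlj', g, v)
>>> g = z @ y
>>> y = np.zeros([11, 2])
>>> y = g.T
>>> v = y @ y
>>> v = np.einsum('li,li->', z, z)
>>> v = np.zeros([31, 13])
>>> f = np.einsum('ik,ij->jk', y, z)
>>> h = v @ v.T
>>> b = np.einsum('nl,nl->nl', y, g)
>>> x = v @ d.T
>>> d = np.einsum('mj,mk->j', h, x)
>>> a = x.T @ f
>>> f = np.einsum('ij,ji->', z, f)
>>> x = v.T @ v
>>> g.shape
(11, 11)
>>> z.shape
(11, 31)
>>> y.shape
(11, 11)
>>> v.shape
(31, 13)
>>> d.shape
(31,)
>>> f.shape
()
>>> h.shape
(31, 31)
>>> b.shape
(11, 11)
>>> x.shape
(13, 13)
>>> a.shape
(5, 11)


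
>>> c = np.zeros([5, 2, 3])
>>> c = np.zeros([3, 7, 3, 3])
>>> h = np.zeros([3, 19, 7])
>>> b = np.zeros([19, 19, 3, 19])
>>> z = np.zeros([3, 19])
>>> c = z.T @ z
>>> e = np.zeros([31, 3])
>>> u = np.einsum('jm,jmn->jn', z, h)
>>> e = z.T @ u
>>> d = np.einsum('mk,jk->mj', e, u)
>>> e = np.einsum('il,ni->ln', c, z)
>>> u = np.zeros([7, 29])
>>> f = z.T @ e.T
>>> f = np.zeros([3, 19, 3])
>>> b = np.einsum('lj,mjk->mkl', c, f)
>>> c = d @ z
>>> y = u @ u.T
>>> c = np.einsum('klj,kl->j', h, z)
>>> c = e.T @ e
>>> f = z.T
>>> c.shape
(3, 3)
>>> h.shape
(3, 19, 7)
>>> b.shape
(3, 3, 19)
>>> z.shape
(3, 19)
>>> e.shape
(19, 3)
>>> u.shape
(7, 29)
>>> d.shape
(19, 3)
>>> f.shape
(19, 3)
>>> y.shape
(7, 7)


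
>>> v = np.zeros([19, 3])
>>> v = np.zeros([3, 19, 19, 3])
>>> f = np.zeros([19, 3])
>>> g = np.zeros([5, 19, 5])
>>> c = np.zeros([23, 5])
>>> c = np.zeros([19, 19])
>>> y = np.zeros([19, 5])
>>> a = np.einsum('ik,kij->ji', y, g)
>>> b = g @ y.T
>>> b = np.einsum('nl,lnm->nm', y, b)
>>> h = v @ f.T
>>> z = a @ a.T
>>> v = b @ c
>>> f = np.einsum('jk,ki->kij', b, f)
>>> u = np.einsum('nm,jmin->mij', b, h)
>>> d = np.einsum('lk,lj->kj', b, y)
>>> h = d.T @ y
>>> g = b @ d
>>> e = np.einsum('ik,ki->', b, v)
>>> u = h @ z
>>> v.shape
(19, 19)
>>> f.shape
(19, 3, 19)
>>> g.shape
(19, 5)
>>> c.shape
(19, 19)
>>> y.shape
(19, 5)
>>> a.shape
(5, 19)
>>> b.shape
(19, 19)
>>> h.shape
(5, 5)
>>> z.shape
(5, 5)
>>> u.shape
(5, 5)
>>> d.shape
(19, 5)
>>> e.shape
()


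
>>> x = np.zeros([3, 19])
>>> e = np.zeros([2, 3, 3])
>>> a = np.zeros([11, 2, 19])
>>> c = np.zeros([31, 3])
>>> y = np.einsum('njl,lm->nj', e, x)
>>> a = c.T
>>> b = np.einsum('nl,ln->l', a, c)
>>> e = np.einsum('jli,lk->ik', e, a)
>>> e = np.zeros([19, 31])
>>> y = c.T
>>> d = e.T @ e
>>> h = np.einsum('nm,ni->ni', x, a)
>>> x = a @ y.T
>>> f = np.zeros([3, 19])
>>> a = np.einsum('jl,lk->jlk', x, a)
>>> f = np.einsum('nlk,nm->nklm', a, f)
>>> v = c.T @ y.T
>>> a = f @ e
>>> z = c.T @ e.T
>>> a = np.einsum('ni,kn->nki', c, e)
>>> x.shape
(3, 3)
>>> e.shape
(19, 31)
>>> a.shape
(31, 19, 3)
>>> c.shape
(31, 3)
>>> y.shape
(3, 31)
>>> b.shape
(31,)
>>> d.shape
(31, 31)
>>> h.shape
(3, 31)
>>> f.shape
(3, 31, 3, 19)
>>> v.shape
(3, 3)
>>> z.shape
(3, 19)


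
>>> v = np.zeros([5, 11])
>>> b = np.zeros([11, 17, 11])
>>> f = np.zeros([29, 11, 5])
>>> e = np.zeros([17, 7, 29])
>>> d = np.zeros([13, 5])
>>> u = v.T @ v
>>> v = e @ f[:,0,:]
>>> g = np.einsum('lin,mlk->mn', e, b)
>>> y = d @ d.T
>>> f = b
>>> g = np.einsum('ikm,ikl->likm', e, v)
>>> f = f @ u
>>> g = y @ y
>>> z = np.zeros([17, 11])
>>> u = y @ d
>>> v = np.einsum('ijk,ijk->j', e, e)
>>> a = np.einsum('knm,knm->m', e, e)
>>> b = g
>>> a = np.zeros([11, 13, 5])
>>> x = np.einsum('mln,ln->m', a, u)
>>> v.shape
(7,)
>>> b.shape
(13, 13)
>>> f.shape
(11, 17, 11)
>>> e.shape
(17, 7, 29)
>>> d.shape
(13, 5)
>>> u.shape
(13, 5)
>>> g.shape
(13, 13)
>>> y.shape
(13, 13)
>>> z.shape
(17, 11)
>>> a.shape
(11, 13, 5)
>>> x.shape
(11,)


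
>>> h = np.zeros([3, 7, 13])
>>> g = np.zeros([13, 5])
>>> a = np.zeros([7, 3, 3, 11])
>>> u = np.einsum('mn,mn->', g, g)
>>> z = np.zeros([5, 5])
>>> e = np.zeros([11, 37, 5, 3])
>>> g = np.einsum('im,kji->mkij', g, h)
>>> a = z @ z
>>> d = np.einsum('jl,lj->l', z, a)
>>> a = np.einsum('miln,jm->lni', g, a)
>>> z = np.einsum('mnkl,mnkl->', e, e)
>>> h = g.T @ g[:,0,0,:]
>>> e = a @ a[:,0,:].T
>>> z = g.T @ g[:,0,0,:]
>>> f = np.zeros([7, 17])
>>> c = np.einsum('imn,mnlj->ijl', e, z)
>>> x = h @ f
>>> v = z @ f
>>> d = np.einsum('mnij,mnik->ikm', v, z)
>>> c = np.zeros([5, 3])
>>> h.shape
(7, 13, 3, 7)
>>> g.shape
(5, 3, 13, 7)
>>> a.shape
(13, 7, 3)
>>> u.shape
()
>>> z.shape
(7, 13, 3, 7)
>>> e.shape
(13, 7, 13)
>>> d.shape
(3, 7, 7)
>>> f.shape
(7, 17)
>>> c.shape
(5, 3)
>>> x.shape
(7, 13, 3, 17)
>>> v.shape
(7, 13, 3, 17)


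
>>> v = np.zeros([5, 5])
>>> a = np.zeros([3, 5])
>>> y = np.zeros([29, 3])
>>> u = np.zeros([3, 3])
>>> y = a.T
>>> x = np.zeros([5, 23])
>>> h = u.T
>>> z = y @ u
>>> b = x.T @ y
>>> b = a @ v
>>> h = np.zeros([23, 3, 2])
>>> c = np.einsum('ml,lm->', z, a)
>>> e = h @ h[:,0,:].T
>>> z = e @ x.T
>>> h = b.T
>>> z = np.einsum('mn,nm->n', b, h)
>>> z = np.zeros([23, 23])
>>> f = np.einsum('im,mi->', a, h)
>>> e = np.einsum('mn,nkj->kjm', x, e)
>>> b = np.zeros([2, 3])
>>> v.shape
(5, 5)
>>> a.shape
(3, 5)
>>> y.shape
(5, 3)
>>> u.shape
(3, 3)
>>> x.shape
(5, 23)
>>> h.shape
(5, 3)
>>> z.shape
(23, 23)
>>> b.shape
(2, 3)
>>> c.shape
()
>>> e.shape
(3, 23, 5)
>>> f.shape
()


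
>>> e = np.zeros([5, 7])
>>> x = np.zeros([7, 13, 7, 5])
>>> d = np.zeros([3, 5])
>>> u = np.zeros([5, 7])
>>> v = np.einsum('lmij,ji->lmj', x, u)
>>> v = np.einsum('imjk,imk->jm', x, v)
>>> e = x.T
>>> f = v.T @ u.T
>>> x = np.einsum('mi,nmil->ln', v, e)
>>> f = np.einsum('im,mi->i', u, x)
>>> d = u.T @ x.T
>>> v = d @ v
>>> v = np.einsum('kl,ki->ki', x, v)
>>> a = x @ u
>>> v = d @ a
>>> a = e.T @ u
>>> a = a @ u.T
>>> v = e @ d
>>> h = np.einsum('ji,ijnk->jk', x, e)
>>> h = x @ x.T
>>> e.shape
(5, 7, 13, 7)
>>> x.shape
(7, 5)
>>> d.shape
(7, 7)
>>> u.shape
(5, 7)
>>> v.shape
(5, 7, 13, 7)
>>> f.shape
(5,)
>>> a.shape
(7, 13, 7, 5)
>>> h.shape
(7, 7)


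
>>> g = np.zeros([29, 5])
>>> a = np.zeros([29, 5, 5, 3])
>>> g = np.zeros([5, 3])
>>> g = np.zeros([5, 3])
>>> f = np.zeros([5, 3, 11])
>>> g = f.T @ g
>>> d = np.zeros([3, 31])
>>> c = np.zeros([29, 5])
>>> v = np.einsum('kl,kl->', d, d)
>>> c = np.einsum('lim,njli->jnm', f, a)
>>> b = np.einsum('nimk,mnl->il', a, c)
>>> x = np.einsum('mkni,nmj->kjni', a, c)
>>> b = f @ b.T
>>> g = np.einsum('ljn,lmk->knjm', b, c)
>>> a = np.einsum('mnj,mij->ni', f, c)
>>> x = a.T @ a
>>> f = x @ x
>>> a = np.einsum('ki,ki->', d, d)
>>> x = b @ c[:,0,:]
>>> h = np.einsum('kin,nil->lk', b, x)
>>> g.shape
(11, 5, 3, 29)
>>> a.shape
()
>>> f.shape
(29, 29)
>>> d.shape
(3, 31)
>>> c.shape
(5, 29, 11)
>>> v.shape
()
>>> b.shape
(5, 3, 5)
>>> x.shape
(5, 3, 11)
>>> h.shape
(11, 5)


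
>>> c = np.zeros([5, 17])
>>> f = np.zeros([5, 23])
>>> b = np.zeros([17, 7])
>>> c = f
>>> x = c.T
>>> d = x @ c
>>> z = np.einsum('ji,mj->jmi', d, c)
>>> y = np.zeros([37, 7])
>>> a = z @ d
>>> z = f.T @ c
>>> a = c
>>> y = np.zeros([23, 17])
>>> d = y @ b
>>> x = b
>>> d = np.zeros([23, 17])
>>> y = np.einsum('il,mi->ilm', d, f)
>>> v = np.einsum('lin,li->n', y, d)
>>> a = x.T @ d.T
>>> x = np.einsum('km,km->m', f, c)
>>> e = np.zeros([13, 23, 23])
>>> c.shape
(5, 23)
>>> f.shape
(5, 23)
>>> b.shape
(17, 7)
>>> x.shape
(23,)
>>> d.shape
(23, 17)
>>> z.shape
(23, 23)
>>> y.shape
(23, 17, 5)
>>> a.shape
(7, 23)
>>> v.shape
(5,)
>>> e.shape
(13, 23, 23)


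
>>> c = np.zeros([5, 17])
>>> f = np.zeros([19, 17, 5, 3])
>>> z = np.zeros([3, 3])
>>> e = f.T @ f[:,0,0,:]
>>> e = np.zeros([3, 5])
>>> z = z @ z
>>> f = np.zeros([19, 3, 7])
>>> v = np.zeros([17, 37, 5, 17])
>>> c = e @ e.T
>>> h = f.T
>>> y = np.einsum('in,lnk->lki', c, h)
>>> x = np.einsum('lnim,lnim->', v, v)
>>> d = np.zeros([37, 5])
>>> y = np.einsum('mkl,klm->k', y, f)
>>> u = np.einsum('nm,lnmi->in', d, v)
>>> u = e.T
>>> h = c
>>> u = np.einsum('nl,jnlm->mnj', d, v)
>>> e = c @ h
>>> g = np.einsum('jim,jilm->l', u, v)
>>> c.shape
(3, 3)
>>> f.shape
(19, 3, 7)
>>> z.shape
(3, 3)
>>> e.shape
(3, 3)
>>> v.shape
(17, 37, 5, 17)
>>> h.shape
(3, 3)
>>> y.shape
(19,)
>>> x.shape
()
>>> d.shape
(37, 5)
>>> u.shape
(17, 37, 17)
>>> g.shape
(5,)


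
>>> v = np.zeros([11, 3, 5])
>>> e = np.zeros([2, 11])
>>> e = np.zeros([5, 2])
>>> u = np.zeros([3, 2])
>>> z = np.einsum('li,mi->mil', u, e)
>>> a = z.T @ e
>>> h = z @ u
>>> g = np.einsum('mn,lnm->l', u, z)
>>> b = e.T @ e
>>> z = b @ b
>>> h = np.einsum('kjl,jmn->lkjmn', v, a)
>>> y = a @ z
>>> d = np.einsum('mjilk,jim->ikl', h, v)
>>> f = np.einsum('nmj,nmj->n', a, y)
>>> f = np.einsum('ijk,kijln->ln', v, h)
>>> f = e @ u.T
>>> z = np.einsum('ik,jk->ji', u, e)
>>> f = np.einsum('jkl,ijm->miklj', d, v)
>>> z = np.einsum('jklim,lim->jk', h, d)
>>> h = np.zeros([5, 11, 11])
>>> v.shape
(11, 3, 5)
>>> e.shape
(5, 2)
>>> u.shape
(3, 2)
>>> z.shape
(5, 11)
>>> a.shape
(3, 2, 2)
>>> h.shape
(5, 11, 11)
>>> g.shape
(5,)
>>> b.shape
(2, 2)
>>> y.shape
(3, 2, 2)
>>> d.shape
(3, 2, 2)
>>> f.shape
(5, 11, 2, 2, 3)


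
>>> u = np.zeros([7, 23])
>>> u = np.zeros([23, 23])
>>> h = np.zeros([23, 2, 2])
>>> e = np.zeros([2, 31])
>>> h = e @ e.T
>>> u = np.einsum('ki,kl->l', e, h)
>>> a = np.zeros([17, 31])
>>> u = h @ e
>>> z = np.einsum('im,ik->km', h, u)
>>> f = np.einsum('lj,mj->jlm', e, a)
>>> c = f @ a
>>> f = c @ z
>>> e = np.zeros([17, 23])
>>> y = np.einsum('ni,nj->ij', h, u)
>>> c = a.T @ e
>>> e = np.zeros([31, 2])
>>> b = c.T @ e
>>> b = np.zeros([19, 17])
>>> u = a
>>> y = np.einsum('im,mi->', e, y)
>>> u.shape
(17, 31)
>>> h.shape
(2, 2)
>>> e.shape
(31, 2)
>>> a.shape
(17, 31)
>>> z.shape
(31, 2)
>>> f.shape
(31, 2, 2)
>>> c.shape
(31, 23)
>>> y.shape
()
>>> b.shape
(19, 17)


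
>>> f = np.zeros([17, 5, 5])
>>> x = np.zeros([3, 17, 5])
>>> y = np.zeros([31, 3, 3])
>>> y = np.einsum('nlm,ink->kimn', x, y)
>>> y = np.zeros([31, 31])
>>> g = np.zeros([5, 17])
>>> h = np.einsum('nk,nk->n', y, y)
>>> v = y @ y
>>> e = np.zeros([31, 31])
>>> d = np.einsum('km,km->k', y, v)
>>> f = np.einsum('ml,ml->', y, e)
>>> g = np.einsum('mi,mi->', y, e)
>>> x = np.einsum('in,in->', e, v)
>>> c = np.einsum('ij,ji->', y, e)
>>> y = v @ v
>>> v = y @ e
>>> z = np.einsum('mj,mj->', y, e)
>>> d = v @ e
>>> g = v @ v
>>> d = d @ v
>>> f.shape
()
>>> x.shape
()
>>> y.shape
(31, 31)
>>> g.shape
(31, 31)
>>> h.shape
(31,)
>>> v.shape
(31, 31)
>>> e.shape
(31, 31)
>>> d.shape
(31, 31)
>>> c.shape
()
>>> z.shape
()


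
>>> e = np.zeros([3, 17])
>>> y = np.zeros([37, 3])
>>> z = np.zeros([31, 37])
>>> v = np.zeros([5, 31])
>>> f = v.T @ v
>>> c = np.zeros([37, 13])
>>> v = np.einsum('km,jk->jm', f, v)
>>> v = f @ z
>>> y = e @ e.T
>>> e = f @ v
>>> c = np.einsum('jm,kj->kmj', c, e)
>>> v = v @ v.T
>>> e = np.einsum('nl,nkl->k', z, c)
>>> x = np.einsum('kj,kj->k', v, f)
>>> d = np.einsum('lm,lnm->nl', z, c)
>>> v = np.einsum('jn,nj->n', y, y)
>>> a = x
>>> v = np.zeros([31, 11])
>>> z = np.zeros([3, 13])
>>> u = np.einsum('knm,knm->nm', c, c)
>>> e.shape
(13,)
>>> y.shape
(3, 3)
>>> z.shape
(3, 13)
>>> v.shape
(31, 11)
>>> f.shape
(31, 31)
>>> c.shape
(31, 13, 37)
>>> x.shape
(31,)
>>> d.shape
(13, 31)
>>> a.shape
(31,)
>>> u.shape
(13, 37)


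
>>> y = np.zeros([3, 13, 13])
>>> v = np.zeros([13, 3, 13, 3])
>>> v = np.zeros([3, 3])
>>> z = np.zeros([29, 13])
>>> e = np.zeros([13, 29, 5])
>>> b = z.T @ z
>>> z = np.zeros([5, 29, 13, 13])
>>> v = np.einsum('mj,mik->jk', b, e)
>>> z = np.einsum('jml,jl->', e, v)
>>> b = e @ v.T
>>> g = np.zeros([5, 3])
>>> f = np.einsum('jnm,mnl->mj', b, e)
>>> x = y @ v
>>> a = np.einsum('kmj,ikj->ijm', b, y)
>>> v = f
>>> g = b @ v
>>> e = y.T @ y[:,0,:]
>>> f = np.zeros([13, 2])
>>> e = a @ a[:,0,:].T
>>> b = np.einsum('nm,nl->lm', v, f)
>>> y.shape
(3, 13, 13)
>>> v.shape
(13, 13)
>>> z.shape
()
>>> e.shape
(3, 13, 3)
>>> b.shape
(2, 13)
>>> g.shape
(13, 29, 13)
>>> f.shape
(13, 2)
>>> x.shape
(3, 13, 5)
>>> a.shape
(3, 13, 29)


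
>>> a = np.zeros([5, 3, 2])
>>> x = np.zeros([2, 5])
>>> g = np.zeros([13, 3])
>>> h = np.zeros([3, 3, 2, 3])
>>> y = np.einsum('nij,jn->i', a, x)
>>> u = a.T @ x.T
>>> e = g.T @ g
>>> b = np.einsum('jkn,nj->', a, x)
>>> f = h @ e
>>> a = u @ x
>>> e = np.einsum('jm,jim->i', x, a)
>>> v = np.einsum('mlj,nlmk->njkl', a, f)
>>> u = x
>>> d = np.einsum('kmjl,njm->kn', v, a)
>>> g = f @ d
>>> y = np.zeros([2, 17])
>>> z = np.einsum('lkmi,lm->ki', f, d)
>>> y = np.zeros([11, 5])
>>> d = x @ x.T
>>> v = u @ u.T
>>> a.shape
(2, 3, 5)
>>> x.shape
(2, 5)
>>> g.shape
(3, 3, 2, 2)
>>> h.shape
(3, 3, 2, 3)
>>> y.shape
(11, 5)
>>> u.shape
(2, 5)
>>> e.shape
(3,)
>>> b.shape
()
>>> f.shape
(3, 3, 2, 3)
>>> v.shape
(2, 2)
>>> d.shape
(2, 2)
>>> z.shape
(3, 3)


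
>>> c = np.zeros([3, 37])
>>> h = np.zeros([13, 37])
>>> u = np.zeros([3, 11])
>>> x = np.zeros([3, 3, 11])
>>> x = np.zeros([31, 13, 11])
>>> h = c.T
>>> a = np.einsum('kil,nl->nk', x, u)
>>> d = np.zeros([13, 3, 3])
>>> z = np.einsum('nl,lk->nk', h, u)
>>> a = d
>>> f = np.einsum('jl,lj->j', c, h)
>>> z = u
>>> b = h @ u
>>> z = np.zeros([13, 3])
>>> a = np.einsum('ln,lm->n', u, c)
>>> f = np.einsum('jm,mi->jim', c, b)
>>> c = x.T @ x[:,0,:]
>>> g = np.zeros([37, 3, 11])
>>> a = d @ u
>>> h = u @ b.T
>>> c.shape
(11, 13, 11)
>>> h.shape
(3, 37)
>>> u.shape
(3, 11)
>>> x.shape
(31, 13, 11)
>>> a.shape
(13, 3, 11)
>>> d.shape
(13, 3, 3)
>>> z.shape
(13, 3)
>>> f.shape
(3, 11, 37)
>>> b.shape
(37, 11)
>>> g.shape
(37, 3, 11)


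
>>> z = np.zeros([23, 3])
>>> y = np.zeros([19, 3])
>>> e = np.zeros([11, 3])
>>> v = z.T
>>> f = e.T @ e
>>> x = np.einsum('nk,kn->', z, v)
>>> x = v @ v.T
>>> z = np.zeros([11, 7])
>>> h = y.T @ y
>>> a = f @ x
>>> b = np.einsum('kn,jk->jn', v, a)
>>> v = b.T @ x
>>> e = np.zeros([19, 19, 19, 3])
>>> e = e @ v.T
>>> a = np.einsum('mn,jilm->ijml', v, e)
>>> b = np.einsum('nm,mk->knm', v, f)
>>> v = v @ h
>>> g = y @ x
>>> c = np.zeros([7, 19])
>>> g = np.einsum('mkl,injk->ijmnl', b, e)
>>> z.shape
(11, 7)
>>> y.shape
(19, 3)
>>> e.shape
(19, 19, 19, 23)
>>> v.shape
(23, 3)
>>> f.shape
(3, 3)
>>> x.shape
(3, 3)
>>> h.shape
(3, 3)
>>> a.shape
(19, 19, 23, 19)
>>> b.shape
(3, 23, 3)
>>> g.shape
(19, 19, 3, 19, 3)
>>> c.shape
(7, 19)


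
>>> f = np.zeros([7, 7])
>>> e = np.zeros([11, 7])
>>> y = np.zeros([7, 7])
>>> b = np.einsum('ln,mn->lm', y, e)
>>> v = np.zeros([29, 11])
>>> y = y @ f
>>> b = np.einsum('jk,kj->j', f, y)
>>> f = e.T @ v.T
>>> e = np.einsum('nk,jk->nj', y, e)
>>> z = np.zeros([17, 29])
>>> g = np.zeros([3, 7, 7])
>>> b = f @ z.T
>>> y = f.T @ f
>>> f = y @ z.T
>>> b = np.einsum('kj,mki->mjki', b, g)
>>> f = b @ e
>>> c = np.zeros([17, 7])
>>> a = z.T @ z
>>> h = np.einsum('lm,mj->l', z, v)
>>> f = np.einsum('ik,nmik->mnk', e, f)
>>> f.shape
(17, 3, 11)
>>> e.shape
(7, 11)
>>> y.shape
(29, 29)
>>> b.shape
(3, 17, 7, 7)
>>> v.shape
(29, 11)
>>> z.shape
(17, 29)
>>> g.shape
(3, 7, 7)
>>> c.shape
(17, 7)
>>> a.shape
(29, 29)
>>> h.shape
(17,)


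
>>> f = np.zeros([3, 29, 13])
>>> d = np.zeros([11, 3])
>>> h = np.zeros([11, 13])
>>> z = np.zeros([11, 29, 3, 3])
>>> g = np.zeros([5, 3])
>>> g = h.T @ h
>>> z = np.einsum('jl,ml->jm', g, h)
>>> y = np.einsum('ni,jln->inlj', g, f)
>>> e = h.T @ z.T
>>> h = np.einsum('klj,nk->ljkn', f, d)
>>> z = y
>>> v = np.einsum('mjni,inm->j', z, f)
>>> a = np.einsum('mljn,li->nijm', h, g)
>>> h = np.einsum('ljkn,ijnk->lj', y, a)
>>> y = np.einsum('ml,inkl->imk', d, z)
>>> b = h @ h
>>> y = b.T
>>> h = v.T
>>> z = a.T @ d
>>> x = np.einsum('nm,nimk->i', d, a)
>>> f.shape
(3, 29, 13)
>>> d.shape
(11, 3)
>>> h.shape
(13,)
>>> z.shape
(29, 3, 13, 3)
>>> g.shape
(13, 13)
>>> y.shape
(13, 13)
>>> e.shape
(13, 13)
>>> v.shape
(13,)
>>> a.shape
(11, 13, 3, 29)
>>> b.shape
(13, 13)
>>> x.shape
(13,)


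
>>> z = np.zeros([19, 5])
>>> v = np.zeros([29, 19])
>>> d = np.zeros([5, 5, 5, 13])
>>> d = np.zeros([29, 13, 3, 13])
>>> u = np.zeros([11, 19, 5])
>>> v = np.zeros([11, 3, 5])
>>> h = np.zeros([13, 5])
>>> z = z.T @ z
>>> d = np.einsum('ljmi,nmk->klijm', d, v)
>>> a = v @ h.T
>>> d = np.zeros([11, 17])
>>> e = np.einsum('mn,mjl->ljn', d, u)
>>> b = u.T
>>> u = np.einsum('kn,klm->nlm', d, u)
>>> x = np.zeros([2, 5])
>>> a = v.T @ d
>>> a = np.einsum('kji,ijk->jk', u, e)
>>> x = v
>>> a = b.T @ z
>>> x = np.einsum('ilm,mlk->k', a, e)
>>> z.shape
(5, 5)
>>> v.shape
(11, 3, 5)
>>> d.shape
(11, 17)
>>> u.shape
(17, 19, 5)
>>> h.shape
(13, 5)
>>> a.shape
(11, 19, 5)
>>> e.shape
(5, 19, 17)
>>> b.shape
(5, 19, 11)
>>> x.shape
(17,)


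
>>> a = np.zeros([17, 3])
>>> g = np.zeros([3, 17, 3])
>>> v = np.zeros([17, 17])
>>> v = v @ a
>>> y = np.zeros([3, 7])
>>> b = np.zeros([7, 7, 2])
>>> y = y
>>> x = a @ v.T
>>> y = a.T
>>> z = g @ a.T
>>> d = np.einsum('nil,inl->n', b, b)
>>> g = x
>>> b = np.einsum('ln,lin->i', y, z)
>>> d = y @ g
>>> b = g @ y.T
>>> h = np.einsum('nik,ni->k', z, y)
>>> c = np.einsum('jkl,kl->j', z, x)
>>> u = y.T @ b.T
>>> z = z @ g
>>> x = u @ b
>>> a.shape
(17, 3)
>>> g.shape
(17, 17)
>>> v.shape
(17, 3)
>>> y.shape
(3, 17)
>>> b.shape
(17, 3)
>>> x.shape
(17, 3)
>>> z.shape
(3, 17, 17)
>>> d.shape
(3, 17)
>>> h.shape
(17,)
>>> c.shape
(3,)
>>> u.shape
(17, 17)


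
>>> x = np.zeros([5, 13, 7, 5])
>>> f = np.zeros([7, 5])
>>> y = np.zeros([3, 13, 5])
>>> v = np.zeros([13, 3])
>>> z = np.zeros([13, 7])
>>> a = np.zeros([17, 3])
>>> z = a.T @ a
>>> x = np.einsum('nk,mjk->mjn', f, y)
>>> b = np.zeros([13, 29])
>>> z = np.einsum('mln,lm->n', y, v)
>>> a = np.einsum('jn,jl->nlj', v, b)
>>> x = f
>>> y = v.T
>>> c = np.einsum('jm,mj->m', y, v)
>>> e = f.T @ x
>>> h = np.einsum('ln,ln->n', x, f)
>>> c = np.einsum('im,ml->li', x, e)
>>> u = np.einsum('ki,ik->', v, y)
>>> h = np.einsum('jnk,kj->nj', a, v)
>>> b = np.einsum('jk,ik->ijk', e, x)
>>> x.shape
(7, 5)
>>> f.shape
(7, 5)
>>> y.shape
(3, 13)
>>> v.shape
(13, 3)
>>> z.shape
(5,)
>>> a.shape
(3, 29, 13)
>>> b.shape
(7, 5, 5)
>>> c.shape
(5, 7)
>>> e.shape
(5, 5)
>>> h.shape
(29, 3)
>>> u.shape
()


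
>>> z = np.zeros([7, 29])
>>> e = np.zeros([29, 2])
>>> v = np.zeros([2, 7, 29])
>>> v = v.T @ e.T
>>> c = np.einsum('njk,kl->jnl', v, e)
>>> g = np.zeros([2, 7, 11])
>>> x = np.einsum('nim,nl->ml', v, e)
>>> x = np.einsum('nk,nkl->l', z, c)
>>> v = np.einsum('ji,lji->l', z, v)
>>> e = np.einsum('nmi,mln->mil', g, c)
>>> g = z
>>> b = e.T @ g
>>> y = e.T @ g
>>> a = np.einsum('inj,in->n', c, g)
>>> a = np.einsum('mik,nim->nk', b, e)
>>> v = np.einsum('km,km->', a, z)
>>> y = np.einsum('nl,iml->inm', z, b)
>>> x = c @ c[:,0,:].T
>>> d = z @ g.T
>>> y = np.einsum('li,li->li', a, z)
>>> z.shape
(7, 29)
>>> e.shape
(7, 11, 29)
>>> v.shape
()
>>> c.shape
(7, 29, 2)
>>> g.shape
(7, 29)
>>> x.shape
(7, 29, 7)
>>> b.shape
(29, 11, 29)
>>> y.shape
(7, 29)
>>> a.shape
(7, 29)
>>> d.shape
(7, 7)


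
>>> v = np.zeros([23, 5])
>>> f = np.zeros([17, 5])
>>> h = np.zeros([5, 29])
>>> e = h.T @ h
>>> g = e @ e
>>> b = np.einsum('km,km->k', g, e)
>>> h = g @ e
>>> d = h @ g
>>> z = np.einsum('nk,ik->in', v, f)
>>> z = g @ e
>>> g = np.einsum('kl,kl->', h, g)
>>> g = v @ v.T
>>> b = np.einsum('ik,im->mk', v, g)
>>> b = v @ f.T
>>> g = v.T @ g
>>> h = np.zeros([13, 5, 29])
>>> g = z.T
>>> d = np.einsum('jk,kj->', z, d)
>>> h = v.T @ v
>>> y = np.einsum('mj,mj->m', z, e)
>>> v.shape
(23, 5)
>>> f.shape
(17, 5)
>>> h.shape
(5, 5)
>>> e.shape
(29, 29)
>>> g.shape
(29, 29)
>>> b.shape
(23, 17)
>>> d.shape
()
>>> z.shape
(29, 29)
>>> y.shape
(29,)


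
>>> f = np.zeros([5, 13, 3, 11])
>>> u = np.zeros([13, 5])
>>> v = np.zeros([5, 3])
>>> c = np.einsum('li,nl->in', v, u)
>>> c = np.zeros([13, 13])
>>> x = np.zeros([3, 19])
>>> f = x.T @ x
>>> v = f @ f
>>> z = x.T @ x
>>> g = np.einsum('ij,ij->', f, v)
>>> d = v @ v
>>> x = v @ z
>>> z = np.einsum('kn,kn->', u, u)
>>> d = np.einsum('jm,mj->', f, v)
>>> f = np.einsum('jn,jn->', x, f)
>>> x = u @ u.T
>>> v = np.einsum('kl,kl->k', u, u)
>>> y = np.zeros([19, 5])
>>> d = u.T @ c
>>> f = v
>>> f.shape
(13,)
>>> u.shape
(13, 5)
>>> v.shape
(13,)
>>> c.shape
(13, 13)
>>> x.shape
(13, 13)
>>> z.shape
()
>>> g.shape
()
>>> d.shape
(5, 13)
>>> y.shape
(19, 5)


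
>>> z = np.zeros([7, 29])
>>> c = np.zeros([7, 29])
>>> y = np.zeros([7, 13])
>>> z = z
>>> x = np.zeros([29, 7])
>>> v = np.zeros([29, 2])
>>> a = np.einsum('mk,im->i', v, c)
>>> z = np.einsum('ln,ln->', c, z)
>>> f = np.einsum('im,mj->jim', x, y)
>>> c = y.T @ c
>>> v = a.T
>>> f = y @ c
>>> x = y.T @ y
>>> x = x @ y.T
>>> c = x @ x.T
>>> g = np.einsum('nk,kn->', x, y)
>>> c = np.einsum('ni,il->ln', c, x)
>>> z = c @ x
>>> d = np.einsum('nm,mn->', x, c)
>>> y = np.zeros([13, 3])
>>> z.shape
(7, 7)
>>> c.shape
(7, 13)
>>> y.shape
(13, 3)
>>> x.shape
(13, 7)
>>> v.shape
(7,)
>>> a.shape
(7,)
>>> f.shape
(7, 29)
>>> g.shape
()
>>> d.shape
()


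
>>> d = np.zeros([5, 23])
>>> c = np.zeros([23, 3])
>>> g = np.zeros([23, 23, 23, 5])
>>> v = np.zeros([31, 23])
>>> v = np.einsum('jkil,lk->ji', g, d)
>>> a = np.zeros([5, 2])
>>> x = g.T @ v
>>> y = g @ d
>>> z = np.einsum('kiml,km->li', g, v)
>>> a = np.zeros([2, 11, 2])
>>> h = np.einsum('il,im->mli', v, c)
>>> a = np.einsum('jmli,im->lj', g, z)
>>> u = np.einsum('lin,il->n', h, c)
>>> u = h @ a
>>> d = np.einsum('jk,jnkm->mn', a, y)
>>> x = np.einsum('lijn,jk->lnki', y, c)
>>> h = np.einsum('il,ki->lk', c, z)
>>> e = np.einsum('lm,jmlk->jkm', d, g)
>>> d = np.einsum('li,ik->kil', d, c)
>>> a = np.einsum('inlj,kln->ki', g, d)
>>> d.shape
(3, 23, 23)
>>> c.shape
(23, 3)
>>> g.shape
(23, 23, 23, 5)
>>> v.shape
(23, 23)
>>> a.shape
(3, 23)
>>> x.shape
(23, 23, 3, 23)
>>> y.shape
(23, 23, 23, 23)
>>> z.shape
(5, 23)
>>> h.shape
(3, 5)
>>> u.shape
(3, 23, 23)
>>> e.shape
(23, 5, 23)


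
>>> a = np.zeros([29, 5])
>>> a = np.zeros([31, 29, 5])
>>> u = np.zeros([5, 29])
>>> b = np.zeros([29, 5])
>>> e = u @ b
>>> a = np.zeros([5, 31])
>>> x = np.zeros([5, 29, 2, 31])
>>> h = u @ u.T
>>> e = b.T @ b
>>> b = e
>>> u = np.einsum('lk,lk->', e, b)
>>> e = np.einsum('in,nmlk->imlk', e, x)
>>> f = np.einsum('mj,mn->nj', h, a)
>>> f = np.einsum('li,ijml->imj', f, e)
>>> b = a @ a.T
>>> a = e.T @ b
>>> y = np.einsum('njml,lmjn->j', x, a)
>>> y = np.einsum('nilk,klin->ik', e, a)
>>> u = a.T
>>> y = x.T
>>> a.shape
(31, 2, 29, 5)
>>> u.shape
(5, 29, 2, 31)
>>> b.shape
(5, 5)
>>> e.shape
(5, 29, 2, 31)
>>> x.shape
(5, 29, 2, 31)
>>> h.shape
(5, 5)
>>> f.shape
(5, 2, 29)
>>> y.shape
(31, 2, 29, 5)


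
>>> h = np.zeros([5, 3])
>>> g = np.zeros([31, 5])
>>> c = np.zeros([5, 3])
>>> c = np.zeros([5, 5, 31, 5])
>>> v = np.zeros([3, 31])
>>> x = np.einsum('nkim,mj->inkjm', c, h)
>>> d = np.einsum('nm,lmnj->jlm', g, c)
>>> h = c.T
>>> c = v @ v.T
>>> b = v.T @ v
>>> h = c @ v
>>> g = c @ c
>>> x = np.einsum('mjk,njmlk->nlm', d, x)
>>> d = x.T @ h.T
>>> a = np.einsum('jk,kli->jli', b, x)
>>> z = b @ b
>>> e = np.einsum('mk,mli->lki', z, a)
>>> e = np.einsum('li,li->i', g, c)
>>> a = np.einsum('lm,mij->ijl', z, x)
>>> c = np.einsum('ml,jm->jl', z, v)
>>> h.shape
(3, 31)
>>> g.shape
(3, 3)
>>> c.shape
(3, 31)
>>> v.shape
(3, 31)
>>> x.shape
(31, 3, 5)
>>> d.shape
(5, 3, 3)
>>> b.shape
(31, 31)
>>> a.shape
(3, 5, 31)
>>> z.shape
(31, 31)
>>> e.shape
(3,)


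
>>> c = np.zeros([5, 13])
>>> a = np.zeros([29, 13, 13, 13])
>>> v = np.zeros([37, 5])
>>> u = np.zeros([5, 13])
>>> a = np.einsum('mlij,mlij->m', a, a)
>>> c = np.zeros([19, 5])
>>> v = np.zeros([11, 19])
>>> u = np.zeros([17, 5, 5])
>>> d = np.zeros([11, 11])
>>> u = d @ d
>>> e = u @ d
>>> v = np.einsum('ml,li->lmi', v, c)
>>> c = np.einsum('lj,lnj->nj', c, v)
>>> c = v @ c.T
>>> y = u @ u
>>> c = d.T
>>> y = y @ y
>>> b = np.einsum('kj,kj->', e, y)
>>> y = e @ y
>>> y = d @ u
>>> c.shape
(11, 11)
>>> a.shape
(29,)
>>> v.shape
(19, 11, 5)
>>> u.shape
(11, 11)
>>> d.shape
(11, 11)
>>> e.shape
(11, 11)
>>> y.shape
(11, 11)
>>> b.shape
()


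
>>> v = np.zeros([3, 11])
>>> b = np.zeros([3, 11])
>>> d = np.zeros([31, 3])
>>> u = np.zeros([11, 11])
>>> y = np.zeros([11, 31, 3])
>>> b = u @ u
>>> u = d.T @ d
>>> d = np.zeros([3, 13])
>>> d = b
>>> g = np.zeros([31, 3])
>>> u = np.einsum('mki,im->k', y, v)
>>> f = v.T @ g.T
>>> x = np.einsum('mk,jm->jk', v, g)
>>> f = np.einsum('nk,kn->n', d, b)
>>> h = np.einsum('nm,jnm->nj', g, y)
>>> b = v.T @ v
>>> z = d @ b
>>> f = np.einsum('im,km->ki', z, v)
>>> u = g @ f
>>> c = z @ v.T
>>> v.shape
(3, 11)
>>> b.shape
(11, 11)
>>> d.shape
(11, 11)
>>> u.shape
(31, 11)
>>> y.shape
(11, 31, 3)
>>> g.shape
(31, 3)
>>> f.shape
(3, 11)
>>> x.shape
(31, 11)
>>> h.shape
(31, 11)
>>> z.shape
(11, 11)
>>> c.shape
(11, 3)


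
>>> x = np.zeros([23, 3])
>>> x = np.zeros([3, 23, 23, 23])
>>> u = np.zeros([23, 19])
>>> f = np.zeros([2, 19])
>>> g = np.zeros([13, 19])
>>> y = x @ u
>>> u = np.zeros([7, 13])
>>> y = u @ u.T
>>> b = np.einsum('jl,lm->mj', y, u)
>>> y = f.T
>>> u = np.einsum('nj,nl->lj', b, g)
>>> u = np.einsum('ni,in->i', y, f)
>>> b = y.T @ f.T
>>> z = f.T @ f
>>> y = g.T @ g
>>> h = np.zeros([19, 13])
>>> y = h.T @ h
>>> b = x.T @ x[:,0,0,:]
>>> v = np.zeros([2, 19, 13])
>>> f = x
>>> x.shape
(3, 23, 23, 23)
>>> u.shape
(2,)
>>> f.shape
(3, 23, 23, 23)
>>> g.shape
(13, 19)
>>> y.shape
(13, 13)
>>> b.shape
(23, 23, 23, 23)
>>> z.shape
(19, 19)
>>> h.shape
(19, 13)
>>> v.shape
(2, 19, 13)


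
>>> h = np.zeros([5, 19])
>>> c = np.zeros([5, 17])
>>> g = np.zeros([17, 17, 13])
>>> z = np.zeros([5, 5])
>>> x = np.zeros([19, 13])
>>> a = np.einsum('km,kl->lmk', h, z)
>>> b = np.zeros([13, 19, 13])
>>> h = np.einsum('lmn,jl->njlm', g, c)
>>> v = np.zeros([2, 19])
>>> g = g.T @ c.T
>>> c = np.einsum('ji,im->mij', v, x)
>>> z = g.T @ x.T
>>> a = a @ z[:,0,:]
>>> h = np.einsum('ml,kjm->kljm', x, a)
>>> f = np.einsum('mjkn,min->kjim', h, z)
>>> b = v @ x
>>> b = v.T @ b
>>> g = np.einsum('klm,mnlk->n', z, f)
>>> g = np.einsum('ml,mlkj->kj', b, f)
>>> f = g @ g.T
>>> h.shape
(5, 13, 19, 19)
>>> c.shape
(13, 19, 2)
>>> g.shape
(17, 5)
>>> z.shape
(5, 17, 19)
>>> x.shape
(19, 13)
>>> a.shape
(5, 19, 19)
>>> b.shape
(19, 13)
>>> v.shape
(2, 19)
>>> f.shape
(17, 17)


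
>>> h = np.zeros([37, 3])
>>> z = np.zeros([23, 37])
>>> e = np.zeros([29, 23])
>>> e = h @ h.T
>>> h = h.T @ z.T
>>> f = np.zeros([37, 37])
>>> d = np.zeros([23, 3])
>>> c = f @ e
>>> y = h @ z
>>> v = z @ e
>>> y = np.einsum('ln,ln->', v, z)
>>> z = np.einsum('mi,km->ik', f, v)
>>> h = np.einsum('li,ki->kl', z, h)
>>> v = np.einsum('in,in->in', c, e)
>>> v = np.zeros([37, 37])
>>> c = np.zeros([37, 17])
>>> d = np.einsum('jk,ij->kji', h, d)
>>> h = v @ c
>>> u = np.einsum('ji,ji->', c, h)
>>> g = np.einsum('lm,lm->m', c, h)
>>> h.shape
(37, 17)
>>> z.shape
(37, 23)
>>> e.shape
(37, 37)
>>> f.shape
(37, 37)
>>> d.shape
(37, 3, 23)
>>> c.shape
(37, 17)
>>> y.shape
()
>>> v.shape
(37, 37)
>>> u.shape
()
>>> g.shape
(17,)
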